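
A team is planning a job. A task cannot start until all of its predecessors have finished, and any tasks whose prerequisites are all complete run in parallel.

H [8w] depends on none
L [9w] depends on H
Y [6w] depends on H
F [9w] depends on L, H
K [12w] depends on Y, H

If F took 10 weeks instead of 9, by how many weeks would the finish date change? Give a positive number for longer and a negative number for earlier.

1

Baseline: H→L→F = 8+9+9 = 26 → 26 weeks.
F lies on that path, so at 10 weeks the path becomes 27 weeks.
The critical path is still H→L→F; finish is now 27 weeks.
Change in finish: 27 − 26 = +1 weeks.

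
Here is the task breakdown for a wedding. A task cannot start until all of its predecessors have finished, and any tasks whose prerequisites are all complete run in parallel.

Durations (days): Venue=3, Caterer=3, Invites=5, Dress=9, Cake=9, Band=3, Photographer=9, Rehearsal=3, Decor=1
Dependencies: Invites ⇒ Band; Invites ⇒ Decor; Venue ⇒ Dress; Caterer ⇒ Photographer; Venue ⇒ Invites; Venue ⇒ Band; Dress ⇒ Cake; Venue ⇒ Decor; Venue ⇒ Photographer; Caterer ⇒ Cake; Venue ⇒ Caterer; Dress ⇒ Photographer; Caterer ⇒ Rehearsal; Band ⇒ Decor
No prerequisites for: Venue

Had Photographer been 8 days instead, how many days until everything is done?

21

Actual critical path: Venue→Dress→Photographer = 3+9+9 = 21 ⇒ 21 days.
Photographer is on the critical path; changing it to 8 makes that path 20 days.
Now Venue→Dress→Cake = 3+9+9 = 21 is longest, so the finish becomes 21 days.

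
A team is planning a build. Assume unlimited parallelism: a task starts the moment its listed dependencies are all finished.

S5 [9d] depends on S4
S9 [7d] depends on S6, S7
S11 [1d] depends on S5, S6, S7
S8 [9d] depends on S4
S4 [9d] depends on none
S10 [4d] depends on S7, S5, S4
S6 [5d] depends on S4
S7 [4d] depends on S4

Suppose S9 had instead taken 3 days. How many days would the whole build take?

Actual critical path: S4→S5→S10 = 9+9+4 = 22 ⇒ 22 days.
The longest path through S9 is only 21 days, so S9 has float 1.
The critical path is still S4→S5→S10; finish is now 22 days.

22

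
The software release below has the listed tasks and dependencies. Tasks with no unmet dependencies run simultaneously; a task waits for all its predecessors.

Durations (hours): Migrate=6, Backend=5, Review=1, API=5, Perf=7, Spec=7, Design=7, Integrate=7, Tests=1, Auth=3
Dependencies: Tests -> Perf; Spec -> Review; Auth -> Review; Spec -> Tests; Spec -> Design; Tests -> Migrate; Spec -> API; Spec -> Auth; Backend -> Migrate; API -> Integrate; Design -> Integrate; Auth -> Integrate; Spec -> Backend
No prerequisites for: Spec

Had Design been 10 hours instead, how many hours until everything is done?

24

The binding path is Spec→Design→Integrate = 7+7+7 = 21; finish at 21 hours.
Since Design is critical, the +3 change carries straight to that chain (now 24 hours).
No other chain overtakes it, so the finish is 24 hours.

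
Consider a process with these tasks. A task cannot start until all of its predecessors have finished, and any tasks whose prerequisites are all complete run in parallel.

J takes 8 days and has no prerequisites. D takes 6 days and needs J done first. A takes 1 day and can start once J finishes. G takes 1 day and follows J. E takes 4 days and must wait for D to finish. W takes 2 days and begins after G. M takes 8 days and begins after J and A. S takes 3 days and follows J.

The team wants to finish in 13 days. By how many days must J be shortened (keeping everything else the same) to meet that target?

5

Current finish: 18 days; target: 13.
J is on every critical path, so each day cut from J cuts the finish by one (this holds down to a finish of 11).
Need 18 − 13 = 5 days off J → J becomes 3 days, finish becomes 13.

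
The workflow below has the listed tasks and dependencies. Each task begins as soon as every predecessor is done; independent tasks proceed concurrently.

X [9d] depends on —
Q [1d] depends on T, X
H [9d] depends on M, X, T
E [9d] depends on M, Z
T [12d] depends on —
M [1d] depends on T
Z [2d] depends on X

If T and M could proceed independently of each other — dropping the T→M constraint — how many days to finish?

21

Before: longest chain T→M→E = 12+1+9 = 22, finish 22.
Without T→M, M's earliest start moves from 12 to 0.
New critical path: T→H = 12+9 = 21 ⇒ 21 days.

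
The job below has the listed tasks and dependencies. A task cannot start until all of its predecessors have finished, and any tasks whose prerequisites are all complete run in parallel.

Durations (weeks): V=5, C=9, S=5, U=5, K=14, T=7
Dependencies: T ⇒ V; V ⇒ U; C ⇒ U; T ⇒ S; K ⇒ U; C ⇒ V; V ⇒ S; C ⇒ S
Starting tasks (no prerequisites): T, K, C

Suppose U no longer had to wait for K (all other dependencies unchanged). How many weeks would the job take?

Original critical path: K→U = 14+5 = 19 ⇒ 19 weeks.
Dropping K→U doesn't change U's earliest start (14); another predecessor still binds.
New critical path: C→V→U = 9+5+5 = 19 ⇒ 19 weeks.

19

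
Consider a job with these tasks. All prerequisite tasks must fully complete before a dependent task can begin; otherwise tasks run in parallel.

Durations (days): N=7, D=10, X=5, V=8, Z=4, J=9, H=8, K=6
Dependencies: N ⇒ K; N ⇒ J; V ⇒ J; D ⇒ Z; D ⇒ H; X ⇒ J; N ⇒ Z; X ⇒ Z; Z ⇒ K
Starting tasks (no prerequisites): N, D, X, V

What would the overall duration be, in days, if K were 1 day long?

Baseline: D→Z→K = 10+4+6 = 20 → 20 days.
Since K is critical, the -5 change carries straight to that chain (now 15 days).
The binding chain switches to D→H = 10+8 = 18; finish 18 days.

18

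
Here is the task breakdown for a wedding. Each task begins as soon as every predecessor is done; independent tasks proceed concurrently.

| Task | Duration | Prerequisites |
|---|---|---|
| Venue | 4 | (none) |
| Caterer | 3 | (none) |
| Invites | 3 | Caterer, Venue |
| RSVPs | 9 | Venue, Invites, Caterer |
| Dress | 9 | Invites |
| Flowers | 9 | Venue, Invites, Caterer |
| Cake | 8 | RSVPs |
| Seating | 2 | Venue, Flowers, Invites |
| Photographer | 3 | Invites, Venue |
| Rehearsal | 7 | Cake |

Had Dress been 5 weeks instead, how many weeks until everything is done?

31

Critical path before the change: Venue→Invites→RSVPs→Cake→Rehearsal = 4+3+9+8+7 = 31 giving 31 weeks.
The longest path through Dress is only 16 weeks, so Dress has float 15.
The critical path is still Venue→Invites→RSVPs→Cake→Rehearsal; finish is now 31 weeks.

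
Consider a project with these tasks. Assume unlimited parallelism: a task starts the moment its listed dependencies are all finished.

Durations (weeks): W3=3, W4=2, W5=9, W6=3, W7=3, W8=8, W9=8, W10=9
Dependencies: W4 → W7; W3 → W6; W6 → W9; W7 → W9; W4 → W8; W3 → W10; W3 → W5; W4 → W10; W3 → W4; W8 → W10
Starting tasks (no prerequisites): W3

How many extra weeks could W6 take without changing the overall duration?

W3→W4→W8→W10 = 3+2+8+9 = 22 sets the makespan at 22 weeks.
Longest path through W6: 14 weeks (earliest finish 6, latest finish 14).
So W6 can slip 14 − 6 = 8 weeks.

8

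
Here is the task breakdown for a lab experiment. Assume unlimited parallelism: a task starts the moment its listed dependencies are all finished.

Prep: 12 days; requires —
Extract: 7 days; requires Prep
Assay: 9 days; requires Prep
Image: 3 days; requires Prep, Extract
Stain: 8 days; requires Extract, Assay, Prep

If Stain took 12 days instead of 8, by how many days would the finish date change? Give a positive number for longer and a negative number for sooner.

4

As given, the longest chain is Prep→Assay→Stain = 12+9+8 = 29, so the finish is 29 days.
Stain lies on that path, so at 12 days the path becomes 33 days.
The critical path is still Prep→Assay→Stain; finish is now 33 days.
Change in finish: 33 − 29 = +4 days.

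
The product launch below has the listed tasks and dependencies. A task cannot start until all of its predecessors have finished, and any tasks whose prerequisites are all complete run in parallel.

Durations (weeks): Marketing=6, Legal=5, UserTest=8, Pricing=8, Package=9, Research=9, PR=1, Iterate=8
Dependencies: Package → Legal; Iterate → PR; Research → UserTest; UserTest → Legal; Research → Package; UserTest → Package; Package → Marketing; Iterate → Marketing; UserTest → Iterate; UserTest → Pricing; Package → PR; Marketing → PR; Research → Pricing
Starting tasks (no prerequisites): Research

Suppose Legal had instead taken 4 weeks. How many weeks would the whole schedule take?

The binding path is Research→UserTest→Package→Marketing→PR = 9+8+9+6+1 = 33; finish at 33 weeks.
The longest path through Legal is only 31 weeks, so Legal has float 2.
That remains the longest chain; total 33 weeks.

33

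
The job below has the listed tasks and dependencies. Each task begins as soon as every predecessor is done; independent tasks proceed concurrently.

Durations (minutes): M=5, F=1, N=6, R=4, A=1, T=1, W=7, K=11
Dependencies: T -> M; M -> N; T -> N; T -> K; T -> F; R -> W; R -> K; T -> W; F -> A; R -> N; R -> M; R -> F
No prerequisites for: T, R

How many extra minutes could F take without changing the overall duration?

The longest chain is R→M→N = 4+5+6 = 15; overall finish 15 minutes.
F finishes as early as 5 and must finish by 14.
So F can slip 14 − 5 = 9 minutes.

9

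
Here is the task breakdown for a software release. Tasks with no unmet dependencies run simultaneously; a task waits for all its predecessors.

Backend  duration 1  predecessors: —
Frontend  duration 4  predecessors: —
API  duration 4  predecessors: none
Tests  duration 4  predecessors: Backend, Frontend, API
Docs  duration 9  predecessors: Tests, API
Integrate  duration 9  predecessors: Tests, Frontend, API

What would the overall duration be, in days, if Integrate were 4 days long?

The binding path is Frontend→Tests→Integrate = 4+4+9 = 17; finish at 17 days.
Integrate is on the critical path; changing it to 4 makes that path 12 days.
The binding chain switches to Frontend→Tests→Docs = 4+4+9 = 17; finish 17 days.

17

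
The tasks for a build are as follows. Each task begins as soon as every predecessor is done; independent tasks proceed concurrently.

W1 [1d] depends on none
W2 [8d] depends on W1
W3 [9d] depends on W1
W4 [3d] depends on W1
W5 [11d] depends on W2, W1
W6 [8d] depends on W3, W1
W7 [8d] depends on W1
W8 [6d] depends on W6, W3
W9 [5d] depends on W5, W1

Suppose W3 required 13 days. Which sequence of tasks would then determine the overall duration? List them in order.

Baseline: W1→W2→W5→W9 = 1+8+11+5 = 25 → 25 days.
The longest path through W3 is only 24 days, so W3 has float 1.
New critical path: W1→W3→W6→W8 = 1+13+8+6 = 28 ⇒ 28 days.

W1, W3, W6, W8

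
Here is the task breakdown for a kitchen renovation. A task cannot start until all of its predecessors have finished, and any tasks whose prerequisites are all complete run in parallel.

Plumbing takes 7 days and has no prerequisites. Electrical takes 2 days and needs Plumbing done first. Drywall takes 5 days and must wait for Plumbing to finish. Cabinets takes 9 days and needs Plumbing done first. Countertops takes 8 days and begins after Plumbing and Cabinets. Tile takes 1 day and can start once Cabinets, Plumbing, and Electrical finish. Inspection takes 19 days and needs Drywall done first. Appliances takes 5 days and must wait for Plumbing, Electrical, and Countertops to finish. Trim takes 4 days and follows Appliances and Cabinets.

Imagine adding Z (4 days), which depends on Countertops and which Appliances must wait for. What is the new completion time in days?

Originally the kitchen renovation takes 33 days.
With Z inserted, Appliances now waits for max(Plumbing, Electrical, Countertops, Z).
New critical path: Plumbing→Cabinets→Countertops→Z→Appliances→Trim = 7+9+8+4+5+4 = 37 ⇒ 37 days.

37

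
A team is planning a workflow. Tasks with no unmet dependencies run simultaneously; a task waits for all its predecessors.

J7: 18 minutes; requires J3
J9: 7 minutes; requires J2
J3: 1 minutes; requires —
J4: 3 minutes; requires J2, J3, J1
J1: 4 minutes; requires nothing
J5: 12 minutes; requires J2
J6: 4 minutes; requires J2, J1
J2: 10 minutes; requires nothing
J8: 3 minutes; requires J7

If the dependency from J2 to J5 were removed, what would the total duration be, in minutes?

Original critical path: J2→J5 = 10+12 = 22 ⇒ 22 minutes.
Without J2→J5, J5's earliest start moves from 10 to 0.
New critical path: J3→J7→J8 = 1+18+3 = 22 ⇒ 22 minutes.

22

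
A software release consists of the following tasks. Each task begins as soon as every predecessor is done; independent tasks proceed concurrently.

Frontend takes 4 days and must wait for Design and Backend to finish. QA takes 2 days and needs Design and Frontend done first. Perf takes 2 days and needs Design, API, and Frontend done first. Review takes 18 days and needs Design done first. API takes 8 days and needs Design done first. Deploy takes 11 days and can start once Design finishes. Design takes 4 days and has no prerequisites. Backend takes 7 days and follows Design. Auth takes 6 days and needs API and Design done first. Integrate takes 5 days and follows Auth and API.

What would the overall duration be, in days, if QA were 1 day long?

The binding path is Design→API→Auth→Integrate = 4+8+6+5 = 23; finish at 23 days.
The longest path through QA is only 17 days, so QA has float 6.
The critical path is still Design→API→Auth→Integrate; finish is now 23 days.

23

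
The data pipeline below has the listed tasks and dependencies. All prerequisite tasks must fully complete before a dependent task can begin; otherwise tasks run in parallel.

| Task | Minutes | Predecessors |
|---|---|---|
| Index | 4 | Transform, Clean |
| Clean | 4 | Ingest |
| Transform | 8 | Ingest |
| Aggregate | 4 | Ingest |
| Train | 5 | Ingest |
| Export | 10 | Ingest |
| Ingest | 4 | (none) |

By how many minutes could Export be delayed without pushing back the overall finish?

Ingest→Transform→Index = 4+8+4 = 16 sets the makespan at 16 minutes.
Export finishes as early as 14 and must finish by 16.
Float = 16 − 14 = 2.

2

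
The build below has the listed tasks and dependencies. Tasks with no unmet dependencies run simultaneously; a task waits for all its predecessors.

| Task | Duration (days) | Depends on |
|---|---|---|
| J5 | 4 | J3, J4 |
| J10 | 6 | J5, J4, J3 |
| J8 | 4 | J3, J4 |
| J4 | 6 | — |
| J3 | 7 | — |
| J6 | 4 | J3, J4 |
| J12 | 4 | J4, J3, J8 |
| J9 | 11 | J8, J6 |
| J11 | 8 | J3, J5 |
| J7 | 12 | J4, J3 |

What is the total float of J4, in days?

J3→J6→J9 = 7+4+11 = 22 sets the makespan at 22 days.
J4 finishes as early as 6 and must finish by 7.
Slack of J4 = 1 − 0 = 1 day.

1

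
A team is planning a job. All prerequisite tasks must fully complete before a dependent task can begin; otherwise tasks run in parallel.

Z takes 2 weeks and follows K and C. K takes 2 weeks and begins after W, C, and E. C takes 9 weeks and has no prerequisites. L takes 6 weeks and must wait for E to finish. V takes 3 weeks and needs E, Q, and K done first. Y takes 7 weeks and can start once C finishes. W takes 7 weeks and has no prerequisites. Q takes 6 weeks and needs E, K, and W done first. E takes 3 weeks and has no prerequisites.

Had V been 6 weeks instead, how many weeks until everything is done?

23

Baseline: C→K→Q→V = 9+2+6+3 = 20 → 20 weeks.
Since V is critical, the +3 change carries straight to that chain (now 23 weeks).
That remains the longest chain; total 23 weeks.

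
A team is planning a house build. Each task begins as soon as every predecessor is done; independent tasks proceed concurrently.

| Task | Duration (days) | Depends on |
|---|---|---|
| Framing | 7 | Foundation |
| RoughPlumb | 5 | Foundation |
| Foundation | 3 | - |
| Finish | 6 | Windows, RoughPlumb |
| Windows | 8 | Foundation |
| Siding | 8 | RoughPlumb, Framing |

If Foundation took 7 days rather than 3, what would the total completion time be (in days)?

As given, the longest chain is Foundation→Framing→Siding = 3+7+8 = 18, so the finish is 18 days.
Foundation lies on that path, so at 7 days the path becomes 22 days.
That remains the longest chain; total 22 days.

22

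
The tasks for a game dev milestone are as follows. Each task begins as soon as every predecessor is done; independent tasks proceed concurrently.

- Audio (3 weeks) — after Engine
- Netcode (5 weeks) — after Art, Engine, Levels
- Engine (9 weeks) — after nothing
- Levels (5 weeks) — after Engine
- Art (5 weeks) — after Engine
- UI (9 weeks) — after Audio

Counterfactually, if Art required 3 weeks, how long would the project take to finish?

The binding path is Engine→Audio→UI = 9+3+9 = 21; finish at 21 weeks.
Art has 2 weeks of float (longest path through it is 19).
That remains the longest chain; total 21 weeks.

21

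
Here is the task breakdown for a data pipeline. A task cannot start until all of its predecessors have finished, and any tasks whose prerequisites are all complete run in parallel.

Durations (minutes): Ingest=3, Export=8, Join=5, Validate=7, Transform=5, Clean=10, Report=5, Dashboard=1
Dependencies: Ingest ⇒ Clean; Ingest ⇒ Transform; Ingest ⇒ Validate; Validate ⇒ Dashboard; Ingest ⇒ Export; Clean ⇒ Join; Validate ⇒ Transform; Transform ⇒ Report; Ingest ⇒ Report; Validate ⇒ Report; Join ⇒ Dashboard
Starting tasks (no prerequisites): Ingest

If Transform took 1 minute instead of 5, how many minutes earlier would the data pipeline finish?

Baseline: Ingest→Validate→Transform→Report = 3+7+5+5 = 20 → 20 minutes.
Transform is on the critical path; changing it to 1 makes that path 16 minutes.
The binding chain switches to Ingest→Clean→Join→Dashboard = 3+10+5+1 = 19; finish 19 minutes.
Change in finish: 19 − 20 = -1 minutes.

1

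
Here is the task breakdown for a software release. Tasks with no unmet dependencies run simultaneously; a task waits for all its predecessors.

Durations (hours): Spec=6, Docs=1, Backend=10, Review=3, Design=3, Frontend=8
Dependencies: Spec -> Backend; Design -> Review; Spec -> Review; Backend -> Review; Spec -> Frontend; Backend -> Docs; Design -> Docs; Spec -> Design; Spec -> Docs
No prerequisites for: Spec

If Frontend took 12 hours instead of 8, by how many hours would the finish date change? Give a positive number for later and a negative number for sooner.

Baseline: Spec→Backend→Review = 6+10+3 = 19 → 19 hours.
Frontend is off the critical path — its longest chain is 14 hours, giving 5 of slack.
That remains the longest chain; total 19 hours.
Change in finish: 19 − 19 = +0 hours.

0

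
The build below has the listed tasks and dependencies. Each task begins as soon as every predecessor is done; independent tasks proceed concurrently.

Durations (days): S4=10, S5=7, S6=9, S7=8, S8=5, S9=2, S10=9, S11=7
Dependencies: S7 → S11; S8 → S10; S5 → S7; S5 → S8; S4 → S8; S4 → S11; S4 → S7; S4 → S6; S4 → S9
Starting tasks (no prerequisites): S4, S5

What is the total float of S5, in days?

The longest chain is S4→S7→S11 = 10+8+7 = 25; overall finish 25 days.
S5 finishes as early as 7 and must finish by 10.
Slack of S5 = 3 − 0 = 3 days.

3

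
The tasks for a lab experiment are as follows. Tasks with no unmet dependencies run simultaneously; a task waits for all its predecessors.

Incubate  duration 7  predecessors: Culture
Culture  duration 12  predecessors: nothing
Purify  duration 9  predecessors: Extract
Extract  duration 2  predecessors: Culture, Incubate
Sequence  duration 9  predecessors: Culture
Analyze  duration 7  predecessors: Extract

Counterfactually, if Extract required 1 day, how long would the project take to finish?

The binding path is Culture→Incubate→Extract→Purify = 12+7+2+9 = 30; finish at 30 days.
Since Extract is critical, the -1 change carries straight to that chain (now 29 days).
The critical path is still Culture→Incubate→Extract→Purify; finish is now 29 days.

29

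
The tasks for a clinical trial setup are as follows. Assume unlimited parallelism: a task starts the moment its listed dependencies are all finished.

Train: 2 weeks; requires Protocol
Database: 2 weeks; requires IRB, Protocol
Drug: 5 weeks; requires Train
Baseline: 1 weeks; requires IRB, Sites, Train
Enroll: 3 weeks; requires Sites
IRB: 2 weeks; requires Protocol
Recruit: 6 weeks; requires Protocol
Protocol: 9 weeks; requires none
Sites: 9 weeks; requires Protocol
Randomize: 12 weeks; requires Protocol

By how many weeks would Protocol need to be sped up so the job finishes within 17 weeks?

4

Current finish: 21 weeks; target: 17.
Protocol is on every critical path, so each week cut from Protocol cuts the finish by one (this holds down to a finish of 13).
Need 21 − 17 = 4 weeks off Protocol → Protocol becomes 5 weeks, finish becomes 17.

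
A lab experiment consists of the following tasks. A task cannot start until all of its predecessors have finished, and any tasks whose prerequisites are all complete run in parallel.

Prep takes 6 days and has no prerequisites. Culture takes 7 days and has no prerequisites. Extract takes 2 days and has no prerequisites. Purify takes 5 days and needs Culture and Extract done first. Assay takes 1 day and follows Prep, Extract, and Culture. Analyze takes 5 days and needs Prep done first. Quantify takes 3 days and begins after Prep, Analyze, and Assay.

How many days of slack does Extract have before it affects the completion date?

The longest chain is Prep→Analyze→Quantify = 6+5+3 = 14; overall finish 14 days.
Extract finishes as early as 2 and must finish by 9.
Slack of Extract = 7 − 0 = 7 days.

7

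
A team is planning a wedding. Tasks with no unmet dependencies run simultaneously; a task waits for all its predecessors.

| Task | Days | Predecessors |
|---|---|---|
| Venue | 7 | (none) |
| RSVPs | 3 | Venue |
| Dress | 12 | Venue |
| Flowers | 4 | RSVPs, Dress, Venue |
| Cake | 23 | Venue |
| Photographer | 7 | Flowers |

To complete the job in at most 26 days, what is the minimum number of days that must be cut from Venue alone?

Current finish: 30 days; target: 26.
Venue is on every critical path, so each day cut from Venue cuts the finish by one (this holds down to a finish of 24).
Need 30 − 26 = 4 days off Venue → Venue becomes 3 days, finish becomes 26.

4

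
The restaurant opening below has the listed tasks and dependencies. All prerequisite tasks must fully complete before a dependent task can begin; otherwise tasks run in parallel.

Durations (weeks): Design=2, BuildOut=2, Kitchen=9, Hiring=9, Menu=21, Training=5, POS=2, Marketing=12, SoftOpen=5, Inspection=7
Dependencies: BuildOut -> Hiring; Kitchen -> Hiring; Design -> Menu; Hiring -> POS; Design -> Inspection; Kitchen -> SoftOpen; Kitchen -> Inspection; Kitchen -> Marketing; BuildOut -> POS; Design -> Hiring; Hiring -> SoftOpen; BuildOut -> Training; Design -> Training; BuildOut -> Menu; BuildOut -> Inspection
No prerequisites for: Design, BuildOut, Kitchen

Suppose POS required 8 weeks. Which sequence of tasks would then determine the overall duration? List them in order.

As given, the longest chain is Design→Menu = 2+21 = 23, so the finish is 23 weeks.
The longest path through POS is only 20 weeks, so POS has float 3.
New critical path: Kitchen→Hiring→POS = 9+9+8 = 26 ⇒ 26 weeks.

Kitchen, Hiring, POS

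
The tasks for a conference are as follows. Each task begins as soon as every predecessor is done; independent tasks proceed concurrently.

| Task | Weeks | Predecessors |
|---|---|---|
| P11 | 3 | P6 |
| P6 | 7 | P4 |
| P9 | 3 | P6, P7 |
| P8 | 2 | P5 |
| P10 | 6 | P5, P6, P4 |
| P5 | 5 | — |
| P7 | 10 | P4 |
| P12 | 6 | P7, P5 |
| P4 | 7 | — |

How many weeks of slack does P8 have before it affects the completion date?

16

P4→P7→P12 = 7+10+6 = 23 sets the makespan at 23 weeks.
The longest chain containing P8 totals 7 weeks.
Float = 23 − 7 = 16.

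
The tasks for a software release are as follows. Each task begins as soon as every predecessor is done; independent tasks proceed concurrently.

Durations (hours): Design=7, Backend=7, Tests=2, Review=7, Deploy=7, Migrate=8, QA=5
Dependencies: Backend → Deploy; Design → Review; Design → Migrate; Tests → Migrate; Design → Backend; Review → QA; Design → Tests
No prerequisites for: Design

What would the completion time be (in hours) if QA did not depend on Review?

With the dependency in place, Design→Backend→Deploy = 7+7+7 = 21 sets the finish at 21 hours.
Without Review→QA, QA's earliest start moves from 14 to 0.
The longest chain is now Design→Backend→Deploy = 7+7+7 = 21, so the schedule takes 21 hours.

21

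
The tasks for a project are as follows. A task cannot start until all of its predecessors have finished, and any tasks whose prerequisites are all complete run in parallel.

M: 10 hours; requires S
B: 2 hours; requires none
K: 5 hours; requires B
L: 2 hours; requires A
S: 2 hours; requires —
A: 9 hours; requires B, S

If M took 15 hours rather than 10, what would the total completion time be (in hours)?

17

Actual critical path: S→A→L = 2+9+2 = 13 ⇒ 13 hours.
M has 1 hour of float (longest path through it is 12).
Now S→M = 2+15 = 17 is longest, so the finish becomes 17 hours.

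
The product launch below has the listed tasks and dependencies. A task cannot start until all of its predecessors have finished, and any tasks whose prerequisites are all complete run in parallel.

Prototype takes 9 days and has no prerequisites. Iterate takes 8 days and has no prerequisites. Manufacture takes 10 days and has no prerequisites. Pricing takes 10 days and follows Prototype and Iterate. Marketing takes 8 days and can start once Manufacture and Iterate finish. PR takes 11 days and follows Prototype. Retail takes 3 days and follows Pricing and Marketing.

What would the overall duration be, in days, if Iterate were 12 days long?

Actual critical path: Prototype→Pricing→Retail = 9+10+3 = 22 ⇒ 22 days.
The longest path through Iterate is only 21 days, so Iterate has float 1.
Now Iterate→Pricing→Retail = 12+10+3 = 25 is longest, so the finish becomes 25 days.

25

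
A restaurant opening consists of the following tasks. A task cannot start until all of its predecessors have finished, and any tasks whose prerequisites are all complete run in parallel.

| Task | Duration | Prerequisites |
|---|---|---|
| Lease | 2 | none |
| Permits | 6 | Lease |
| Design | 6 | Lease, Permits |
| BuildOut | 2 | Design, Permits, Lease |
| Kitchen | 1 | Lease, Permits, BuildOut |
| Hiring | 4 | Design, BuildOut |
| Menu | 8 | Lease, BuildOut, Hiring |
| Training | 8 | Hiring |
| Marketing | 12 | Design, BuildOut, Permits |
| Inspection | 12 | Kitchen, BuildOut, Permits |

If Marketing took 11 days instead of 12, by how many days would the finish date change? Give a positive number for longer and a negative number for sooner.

0

The binding path is Lease→Permits→Design→BuildOut→Kitchen→Inspection = 2+6+6+2+1+12 = 29; finish at 29 days.
Marketing is off the critical path — its longest chain is 28 days, giving 1 of slack.
That remains the longest chain; total 29 days.
Change in finish: 29 − 29 = +0 days.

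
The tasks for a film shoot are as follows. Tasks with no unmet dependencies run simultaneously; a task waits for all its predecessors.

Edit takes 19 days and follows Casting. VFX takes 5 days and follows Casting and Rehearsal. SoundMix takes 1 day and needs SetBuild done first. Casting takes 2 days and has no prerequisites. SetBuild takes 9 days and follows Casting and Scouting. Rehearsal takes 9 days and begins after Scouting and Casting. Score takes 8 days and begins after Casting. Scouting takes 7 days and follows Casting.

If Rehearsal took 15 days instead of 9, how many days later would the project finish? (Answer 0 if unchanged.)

6

Actual critical path: Casting→Scouting→Rehearsal→VFX = 2+7+9+5 = 23 ⇒ 23 days.
Rehearsal is on the critical path; changing it to 15 makes that path 29 days.
That remains the longest chain; total 29 days.
Change in finish: 29 − 23 = +6 days.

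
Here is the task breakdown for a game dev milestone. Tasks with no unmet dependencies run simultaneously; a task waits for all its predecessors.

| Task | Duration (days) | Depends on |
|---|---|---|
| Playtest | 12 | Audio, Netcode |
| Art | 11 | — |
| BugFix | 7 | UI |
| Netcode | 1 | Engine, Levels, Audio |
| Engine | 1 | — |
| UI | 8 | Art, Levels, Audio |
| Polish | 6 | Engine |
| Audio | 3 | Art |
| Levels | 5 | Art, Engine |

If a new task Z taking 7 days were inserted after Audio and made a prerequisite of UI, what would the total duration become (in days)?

36

Originally the plan takes 31 days.
With Z inserted, UI now waits for max(Art, Levels, Audio, Z).
New critical path: Art→Audio→Z→UI→BugFix = 11+3+7+8+7 = 36 ⇒ 36 days.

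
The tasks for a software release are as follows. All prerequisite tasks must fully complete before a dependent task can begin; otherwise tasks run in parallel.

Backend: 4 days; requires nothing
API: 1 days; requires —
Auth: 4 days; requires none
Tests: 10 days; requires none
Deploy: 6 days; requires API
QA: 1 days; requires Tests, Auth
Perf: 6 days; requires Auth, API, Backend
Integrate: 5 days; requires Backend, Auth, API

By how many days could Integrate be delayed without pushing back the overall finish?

Tests→QA = 10+1 = 11 sets the makespan at 11 days.
Integrate finishes as early as 9 and must finish by 11.
So Integrate can slip 11 − 9 = 2 days.

2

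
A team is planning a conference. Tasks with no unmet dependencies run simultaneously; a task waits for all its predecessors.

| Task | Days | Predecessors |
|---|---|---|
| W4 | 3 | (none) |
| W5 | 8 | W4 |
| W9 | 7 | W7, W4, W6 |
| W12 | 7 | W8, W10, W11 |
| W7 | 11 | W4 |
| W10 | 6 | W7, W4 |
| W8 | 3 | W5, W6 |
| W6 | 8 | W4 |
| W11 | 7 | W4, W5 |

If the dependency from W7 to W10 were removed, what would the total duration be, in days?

Original critical path: W4→W7→W10→W12 = 3+11+6+7 = 27 ⇒ 27 days.
Without W7→W10, W10's earliest start moves from 14 to 3.
The longest chain is now W4→W5→W11→W12 = 3+8+7+7 = 25, so the job takes 25 days.

25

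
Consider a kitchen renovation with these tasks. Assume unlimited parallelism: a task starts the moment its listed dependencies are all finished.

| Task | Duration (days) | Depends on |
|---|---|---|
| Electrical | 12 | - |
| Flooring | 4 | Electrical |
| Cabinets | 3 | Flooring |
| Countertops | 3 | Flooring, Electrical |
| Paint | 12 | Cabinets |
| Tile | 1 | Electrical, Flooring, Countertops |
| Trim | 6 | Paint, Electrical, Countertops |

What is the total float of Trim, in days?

The longest chain is Electrical→Flooring→Cabinets→Paint→Trim = 12+4+3+12+6 = 37; overall finish 37 days.
The longest chain containing Trim totals 37 days.
Float = 37 − 37 = 0.

0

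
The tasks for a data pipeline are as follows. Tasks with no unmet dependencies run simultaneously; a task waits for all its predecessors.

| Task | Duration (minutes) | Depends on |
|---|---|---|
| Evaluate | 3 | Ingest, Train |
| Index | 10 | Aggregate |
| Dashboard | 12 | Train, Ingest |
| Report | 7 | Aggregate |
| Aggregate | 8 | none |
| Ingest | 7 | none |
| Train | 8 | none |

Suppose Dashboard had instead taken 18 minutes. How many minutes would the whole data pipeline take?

26

Actual critical path: Train→Dashboard = 8+12 = 20 ⇒ 20 minutes.
Dashboard is on the critical path; changing it to 18 makes that path 26 minutes.
No other chain overtakes it, so the finish is 26 minutes.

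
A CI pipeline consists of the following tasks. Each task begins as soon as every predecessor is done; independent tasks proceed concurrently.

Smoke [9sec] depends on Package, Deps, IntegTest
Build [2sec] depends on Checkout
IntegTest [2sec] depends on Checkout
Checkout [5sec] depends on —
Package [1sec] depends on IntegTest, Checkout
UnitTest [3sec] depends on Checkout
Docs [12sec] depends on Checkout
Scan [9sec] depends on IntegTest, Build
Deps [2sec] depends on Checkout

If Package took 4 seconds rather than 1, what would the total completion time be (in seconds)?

Critical path before the change: Checkout→IntegTest→Package→Smoke = 5+2+1+9 = 17 giving 17 seconds.
Since Package is critical, the +3 change carries straight to that chain (now 20 seconds).
That remains the longest chain; total 20 seconds.

20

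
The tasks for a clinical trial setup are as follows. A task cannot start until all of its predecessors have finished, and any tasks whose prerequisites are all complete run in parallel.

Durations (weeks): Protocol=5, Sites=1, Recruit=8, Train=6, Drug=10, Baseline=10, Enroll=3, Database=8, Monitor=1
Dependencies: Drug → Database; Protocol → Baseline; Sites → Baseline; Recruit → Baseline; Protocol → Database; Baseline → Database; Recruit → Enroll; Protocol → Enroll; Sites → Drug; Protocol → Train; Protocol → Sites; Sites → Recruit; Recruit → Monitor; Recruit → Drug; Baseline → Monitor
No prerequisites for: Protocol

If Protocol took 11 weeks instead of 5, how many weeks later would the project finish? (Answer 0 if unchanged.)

Baseline: Protocol→Sites→Recruit→Drug→Database = 5+1+8+10+8 = 32 → 32 weeks.
Protocol lies on that path, so at 11 weeks the path becomes 38 weeks.
That remains the longest chain; total 38 weeks.
Change in finish: 38 − 32 = +6 weeks.

6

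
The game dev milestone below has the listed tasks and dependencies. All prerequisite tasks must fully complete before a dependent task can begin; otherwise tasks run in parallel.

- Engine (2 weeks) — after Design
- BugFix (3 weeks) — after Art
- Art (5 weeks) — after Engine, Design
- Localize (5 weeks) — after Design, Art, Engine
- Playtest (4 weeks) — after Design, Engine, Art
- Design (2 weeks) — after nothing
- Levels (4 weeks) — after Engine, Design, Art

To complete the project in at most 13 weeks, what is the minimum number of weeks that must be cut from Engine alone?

1

Current finish: 14 weeks; target: 13.
Engine is on every critical path, so each week cut from Engine cuts the finish by one (this holds down to a finish of 13).
Need 14 − 13 = 1 week off Engine → Engine becomes 1 week, finish becomes 13.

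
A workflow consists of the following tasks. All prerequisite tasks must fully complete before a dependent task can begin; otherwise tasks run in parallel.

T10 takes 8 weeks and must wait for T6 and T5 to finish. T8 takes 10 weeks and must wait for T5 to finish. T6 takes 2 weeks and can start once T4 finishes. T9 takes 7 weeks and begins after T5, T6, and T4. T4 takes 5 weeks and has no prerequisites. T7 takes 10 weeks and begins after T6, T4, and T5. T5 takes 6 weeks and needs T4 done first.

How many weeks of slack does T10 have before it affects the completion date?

2

T4→T5→T7 = 5+6+10 = 21 sets the makespan at 21 weeks.
Longest path through T10: 19 weeks (earliest finish 19, latest finish 21).
Float = 21 − 19 = 2.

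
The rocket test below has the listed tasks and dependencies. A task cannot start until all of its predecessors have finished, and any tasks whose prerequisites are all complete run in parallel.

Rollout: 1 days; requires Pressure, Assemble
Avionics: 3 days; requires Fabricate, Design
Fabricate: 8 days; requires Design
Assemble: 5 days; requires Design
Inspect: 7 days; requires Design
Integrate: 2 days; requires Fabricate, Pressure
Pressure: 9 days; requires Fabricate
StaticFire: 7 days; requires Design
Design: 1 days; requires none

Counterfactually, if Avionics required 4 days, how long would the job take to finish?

20

As given, the longest chain is Design→Fabricate→Pressure→Integrate = 1+8+9+2 = 20, so the finish is 20 days.
Avionics is off the critical path — its longest chain is 12 days, giving 8 of slack.
No other chain overtakes it, so the finish is 20 days.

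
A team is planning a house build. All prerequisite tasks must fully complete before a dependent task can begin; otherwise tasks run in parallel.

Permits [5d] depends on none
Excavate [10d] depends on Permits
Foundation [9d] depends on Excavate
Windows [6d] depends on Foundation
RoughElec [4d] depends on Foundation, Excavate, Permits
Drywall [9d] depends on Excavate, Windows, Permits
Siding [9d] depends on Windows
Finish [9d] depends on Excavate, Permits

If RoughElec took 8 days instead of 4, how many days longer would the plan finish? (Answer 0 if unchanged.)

The binding path is Permits→Excavate→Foundation→Windows→Drywall = 5+10+9+6+9 = 39; finish at 39 days.
RoughElec has 11 days of float (longest path through it is 28).
The critical path is still Permits→Excavate→Foundation→Windows→Drywall; finish is now 39 days.
Change in finish: 39 − 39 = +0 days.

0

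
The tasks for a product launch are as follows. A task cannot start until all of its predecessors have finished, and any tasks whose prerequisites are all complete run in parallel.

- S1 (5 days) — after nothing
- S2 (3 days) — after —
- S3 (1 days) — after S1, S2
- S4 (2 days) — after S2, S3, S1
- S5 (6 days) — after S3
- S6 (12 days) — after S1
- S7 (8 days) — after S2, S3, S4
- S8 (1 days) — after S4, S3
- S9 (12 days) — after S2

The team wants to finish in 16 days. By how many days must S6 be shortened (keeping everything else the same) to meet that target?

Current finish: 17 days; target: 16.
S6 is on every critical path, so each day cut from S6 cuts the finish by one (this holds down to a finish of 16).
Need 17 − 16 = 1 day off S6 → S6 becomes 11 days, finish becomes 16.

1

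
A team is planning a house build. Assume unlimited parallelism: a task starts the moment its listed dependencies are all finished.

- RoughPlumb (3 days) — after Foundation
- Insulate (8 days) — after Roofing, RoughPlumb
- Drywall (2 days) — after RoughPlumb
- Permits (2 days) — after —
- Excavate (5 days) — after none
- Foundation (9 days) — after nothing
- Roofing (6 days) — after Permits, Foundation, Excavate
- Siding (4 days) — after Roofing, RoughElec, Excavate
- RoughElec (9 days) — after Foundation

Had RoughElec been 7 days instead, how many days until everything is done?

23

Baseline: Foundation→Roofing→Insulate = 9+6+8 = 23 → 23 days.
RoughElec has 1 day of float (longest path through it is 22).
No other chain overtakes it, so the finish is 23 days.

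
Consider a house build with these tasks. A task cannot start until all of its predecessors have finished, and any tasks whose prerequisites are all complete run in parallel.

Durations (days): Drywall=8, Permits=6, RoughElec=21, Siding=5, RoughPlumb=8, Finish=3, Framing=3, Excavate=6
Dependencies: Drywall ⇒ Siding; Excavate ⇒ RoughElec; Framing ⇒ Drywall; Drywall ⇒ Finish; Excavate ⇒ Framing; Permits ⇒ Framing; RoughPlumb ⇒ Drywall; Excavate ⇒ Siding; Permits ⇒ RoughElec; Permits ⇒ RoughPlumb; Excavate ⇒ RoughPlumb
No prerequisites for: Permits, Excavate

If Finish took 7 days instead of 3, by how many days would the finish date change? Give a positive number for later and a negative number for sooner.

As given, the longest chain is Permits→RoughPlumb→Drywall→Siding = 6+8+8+5 = 27, so the finish is 27 days.
Finish has 2 days of float (longest path through it is 25).
Now Permits→RoughPlumb→Drywall→Finish = 6+8+8+7 = 29 is longest, so the finish becomes 29 days.
Change in finish: 29 − 27 = +2 days.

2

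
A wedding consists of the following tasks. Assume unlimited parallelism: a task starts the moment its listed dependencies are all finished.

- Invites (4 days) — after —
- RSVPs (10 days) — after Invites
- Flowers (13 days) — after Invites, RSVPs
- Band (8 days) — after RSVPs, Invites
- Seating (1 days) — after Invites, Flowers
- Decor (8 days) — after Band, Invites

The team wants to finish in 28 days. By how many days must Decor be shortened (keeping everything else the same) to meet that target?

Current finish: 30 days; target: 28.
Decor is on every critical path, so each day cut from Decor cuts the finish by one (this holds down to a finish of 28).
Need 30 − 28 = 2 days off Decor → Decor becomes 6 days, finish becomes 28.

2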